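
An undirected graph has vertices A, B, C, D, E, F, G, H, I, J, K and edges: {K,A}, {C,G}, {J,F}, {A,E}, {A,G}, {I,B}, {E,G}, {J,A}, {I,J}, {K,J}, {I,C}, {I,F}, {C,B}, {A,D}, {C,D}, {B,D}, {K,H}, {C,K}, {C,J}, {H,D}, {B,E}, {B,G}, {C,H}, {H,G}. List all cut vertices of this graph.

Removing B, for instance, still leaves 1 component. No single vertex removal increases the component count — the graph has no articulation points.

none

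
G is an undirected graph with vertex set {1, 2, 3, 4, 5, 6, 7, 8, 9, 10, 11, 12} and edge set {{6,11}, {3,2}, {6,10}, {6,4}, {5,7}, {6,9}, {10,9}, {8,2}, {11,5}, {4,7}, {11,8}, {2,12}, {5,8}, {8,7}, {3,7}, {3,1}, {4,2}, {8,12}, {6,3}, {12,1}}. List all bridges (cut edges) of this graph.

none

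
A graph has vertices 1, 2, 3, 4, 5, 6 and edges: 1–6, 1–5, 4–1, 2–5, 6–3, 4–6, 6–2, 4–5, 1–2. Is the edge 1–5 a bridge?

No

After removing 1–5, the path 1-4-5 still connects them, so the edge is not a bridge.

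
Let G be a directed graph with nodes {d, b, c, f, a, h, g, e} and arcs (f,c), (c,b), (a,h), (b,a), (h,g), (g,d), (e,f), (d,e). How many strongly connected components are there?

{a, b, c, d, e, f, g, h} are all mutually reachable — one SCC of size 8.
That gives 1 strongly connected component.

1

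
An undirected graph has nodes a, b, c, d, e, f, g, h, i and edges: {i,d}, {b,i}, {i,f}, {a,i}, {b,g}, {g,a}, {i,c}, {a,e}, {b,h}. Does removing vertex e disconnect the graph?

Deleting e leaves 1 component (was 1), so e is not a cut vertex.

No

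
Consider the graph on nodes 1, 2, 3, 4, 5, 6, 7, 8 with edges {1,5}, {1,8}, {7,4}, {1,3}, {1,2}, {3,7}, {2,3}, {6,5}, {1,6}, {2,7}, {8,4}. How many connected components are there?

1

Starting from 1 we can reach 1, 2, 3, 4, 5, 6, 7, 8. That is one component of size 8.
Total: 1 component.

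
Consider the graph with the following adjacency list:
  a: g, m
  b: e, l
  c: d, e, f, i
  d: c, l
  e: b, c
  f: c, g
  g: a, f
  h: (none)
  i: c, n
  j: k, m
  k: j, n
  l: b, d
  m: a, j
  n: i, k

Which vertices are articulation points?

Removing c increases the component count from 2 to 3, so c is a cut vertex.
By contrast removing l leaves 2 components; it is not a cut vertex. No other vertex is a cut vertex either.

c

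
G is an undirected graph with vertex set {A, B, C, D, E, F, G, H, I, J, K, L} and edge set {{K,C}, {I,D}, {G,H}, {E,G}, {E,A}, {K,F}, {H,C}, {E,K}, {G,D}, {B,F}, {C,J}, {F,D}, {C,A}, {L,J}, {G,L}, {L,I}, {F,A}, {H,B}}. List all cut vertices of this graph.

none

Removing J, for instance, still leaves 1 component. No single vertex removal increases the component count — the graph has no articulation points.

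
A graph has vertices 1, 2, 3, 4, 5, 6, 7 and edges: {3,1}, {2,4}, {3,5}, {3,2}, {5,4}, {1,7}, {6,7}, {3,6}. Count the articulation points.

Removing 3 increases the component count from 1 to 2, so 3 is a cut vertex.
By contrast removing 4 leaves 1 component; it is not a cut vertex. No other vertex is a cut vertex either.

1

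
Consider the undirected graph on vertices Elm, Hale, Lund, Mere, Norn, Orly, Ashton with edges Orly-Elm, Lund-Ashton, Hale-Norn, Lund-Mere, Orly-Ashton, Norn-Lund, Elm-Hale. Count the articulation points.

Removing Lund increases the component count from 1 to 2, so Lund is a cut vertex.
By contrast removing Orly leaves 1 component; it is not a cut vertex. No other vertex is a cut vertex either.

1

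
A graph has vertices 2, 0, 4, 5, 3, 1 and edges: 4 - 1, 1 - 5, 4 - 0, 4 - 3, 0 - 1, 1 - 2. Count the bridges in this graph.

3

The edges on the cycle 4-0-1-4 are not bridges since each lies on that cycle.
But removing 1 - 2 disconnects 1 from 2; removing 1 - 5 disconnects 1 from 5; removing 4 - 3 disconnects 4 from 3 — these are bridges.
That makes 3 bridges.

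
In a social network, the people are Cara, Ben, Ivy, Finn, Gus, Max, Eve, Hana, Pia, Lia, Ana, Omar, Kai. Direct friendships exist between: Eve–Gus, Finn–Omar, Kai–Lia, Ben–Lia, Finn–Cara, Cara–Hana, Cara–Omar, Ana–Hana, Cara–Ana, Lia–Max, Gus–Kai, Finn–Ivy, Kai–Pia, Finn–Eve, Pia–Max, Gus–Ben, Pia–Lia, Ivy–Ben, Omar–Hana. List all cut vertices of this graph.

Finn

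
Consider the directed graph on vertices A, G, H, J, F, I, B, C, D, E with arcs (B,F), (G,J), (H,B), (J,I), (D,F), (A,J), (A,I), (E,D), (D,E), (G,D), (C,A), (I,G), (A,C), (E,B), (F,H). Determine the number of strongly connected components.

4

{B, F, H} are all mutually reachable — one SCC of size 3.
{G, I, J} are all mutually reachable — one SCC of size 3.
{A, C} are all mutually reachable — one SCC of size 2.
{D, E} are all mutually reachable — one SCC of size 2.
That gives 4 strongly connected components.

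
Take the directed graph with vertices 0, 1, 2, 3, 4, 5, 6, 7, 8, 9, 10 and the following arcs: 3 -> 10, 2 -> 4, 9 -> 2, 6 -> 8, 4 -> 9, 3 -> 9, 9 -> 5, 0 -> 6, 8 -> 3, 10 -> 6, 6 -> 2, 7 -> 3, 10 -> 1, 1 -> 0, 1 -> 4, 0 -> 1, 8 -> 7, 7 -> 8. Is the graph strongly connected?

No

There is no directed path from 4 to 7, so the graph is not strongly connected.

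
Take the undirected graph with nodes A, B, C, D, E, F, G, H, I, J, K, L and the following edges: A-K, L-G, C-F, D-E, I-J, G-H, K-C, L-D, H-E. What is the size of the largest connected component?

5

B is isolated — a component by itself.
Starting from I we can reach I, J. That is one component of size 2.
Starting from A we can reach A, C, F, K. That is one component of size 4.
Starting from D we can reach D, E, G, H, L. That is one component of size 5.
The largest has 5 vertices.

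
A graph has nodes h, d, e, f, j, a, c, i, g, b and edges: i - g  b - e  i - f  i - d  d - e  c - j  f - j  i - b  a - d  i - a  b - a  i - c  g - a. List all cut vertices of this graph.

Removing i increases the component count from 2 to 3, so i is a cut vertex.
By contrast removing b leaves 2 components; it is not a cut vertex. No other vertex is a cut vertex either.

i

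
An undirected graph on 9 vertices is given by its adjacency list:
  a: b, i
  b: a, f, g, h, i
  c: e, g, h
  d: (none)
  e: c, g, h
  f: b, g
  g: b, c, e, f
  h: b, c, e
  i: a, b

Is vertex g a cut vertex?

No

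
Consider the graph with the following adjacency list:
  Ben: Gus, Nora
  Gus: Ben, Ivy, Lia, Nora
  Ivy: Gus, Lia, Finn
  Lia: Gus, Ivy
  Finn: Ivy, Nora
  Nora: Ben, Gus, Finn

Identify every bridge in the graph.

none

The edges on the cycle Ben-Nora-Finn-Ivy-Gus-Ben are not bridges since each lies on that cycle.
Every edge lies on some cycle, so there are no bridges.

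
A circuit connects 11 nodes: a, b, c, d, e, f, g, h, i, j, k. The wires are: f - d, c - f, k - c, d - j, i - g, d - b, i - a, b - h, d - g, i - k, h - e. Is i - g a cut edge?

After removing i - g, the path i-k-c-f-d-g still connects them, so the edge is not a bridge.

No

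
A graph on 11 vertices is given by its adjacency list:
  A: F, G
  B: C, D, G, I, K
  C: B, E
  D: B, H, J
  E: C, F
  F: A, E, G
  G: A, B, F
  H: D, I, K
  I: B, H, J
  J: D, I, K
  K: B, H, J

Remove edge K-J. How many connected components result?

1

K and J are still connected via K-B-D-J, so the component count stays at 1.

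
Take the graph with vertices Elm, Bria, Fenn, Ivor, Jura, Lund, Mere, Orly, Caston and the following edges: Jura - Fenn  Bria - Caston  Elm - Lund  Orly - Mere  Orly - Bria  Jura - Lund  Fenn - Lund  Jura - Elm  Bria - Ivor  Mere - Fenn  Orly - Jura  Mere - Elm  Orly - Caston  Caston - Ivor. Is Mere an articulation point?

No

Deleting Mere leaves 1 component (was 1) (its neighbors Elm, Fenn, Orly remain connected to each other), so Mere is not a cut vertex.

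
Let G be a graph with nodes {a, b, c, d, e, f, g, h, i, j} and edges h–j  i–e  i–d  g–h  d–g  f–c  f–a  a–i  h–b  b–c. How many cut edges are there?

The edges on the cycle f-a-i-d-g-h-b-c-f are not bridges since each lies on that cycle.
But removing j–h disconnects j from h; removing e–i disconnects e from i — these are bridges.
That makes 2 bridges.

2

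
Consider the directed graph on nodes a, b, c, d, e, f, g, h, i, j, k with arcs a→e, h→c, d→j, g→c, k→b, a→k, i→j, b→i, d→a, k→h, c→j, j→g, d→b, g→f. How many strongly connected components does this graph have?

9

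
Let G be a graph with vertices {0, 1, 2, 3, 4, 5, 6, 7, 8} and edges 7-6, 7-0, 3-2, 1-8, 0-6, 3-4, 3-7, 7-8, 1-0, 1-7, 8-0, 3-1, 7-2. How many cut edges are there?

The edges on the cycle 1-7-8-1 are not bridges since each lies on that cycle.
But removing 4-3 disconnects 4 from 3 — this is a bridge.

1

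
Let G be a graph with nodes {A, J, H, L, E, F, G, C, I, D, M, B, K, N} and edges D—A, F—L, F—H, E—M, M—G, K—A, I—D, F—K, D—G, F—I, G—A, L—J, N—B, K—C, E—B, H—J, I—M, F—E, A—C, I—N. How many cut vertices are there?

1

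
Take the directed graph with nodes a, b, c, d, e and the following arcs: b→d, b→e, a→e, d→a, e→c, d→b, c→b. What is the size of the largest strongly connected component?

5

{a, b, c, d, e} are all mutually reachable — one SCC of size 5.
The largest has 5 vertices.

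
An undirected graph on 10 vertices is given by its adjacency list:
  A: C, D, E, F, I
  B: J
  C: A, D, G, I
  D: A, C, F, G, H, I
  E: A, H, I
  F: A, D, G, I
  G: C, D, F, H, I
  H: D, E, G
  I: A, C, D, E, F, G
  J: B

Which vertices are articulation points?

none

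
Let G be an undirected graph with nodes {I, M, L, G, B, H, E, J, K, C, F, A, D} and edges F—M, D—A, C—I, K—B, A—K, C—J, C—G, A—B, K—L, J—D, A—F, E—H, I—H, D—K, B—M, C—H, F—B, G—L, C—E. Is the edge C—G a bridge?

After removing C—G, the path C-J-D-K-L-G still connects them, so the edge is not a bridge.

No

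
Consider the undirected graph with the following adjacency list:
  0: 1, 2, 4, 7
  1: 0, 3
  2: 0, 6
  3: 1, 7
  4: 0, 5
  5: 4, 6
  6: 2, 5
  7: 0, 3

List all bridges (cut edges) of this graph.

The edges on the cycle 0-7-3-1-0 are not bridges since each lies on that cycle.
Every edge lies on some cycle, so there are no bridges.

none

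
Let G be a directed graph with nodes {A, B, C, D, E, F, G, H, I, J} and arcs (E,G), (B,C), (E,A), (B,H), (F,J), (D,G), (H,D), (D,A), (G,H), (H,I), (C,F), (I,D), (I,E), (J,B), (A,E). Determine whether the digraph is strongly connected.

No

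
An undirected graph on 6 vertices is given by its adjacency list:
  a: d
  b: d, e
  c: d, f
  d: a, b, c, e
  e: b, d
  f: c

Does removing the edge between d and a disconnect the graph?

Removing d-a leaves no path between d and a: the component count goes from 1 to 2. So it is a bridge.

Yes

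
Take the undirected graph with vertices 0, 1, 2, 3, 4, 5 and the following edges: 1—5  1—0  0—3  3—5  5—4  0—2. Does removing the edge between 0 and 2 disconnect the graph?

Removing 0—2 leaves no path between 0 and 2: the component count goes from 1 to 2. So it is a bridge.

Yes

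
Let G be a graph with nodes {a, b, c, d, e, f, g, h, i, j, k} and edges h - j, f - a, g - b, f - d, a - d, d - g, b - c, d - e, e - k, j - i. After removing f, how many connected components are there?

With f gone, the remaining components are: {h, i, j}; {a, b, c, d, e, g, k}.
That is 2 components.

2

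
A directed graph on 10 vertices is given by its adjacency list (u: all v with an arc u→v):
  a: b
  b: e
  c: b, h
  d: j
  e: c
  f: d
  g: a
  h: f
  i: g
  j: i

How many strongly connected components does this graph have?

1

{a, b, c, d, e, f, g, h, i, j} are all mutually reachable — one SCC of size 10.
That gives 1 strongly connected component.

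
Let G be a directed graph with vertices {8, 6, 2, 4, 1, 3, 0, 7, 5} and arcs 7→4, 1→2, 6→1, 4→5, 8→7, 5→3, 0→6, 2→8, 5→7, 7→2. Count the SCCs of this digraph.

5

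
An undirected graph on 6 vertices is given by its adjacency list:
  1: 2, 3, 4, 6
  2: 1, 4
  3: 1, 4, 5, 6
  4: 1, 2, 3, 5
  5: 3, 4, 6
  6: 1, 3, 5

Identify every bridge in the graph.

none

The edges on the cycle 3-4-5-6-3 are not bridges since each lies on that cycle.
Every edge lies on some cycle, so there are no bridges.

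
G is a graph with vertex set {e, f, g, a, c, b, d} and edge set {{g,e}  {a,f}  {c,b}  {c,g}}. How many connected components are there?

d is isolated — a component by itself.
Starting from a we can reach a, f. That is one component of size 2.
Starting from b we can reach b, c, e, g. That is one component of size 4.
Total: 3 components.

3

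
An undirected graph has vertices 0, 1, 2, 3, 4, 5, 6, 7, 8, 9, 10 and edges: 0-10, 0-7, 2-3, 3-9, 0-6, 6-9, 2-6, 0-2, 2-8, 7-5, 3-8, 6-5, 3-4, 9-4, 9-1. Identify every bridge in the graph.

0-10, 1-9

The edges on the cycle 0-7-5-6-0 are not bridges since each lies on that cycle.
But removing 10-0 disconnects 10 from 0; removing 9-1 disconnects 9 from 1 — these are bridges.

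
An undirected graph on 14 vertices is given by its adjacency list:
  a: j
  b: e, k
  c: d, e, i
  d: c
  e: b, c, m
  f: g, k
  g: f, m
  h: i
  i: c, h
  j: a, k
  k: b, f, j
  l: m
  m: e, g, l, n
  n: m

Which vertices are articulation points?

c, e, i, j, k, m

Removing c increases the component count from 1 to 3, so c is a cut vertex.
Removing e increases the component count from 1 to 2, so e is a cut vertex.
Removing i increases the component count from 1 to 2, so i is a cut vertex.
Likewise j, k, m are cut vertices.
By contrast removing g leaves 1 component; it is not a cut vertex. No other vertex is a cut vertex either.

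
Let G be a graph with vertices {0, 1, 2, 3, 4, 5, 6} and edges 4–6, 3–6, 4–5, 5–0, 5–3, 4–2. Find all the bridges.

The edges on the cycle 4-5-3-6-4 are not bridges since each lies on that cycle.
But removing 4–2 disconnects 4 from 2; removing 0–5 disconnects 0 from 5 — these are bridges.

0-5, 2-4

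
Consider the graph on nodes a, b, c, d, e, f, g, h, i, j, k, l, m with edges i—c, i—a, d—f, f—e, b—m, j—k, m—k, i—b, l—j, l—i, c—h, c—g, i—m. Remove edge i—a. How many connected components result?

Before removal there are 2 components.
i—a is a bridge — removing it separates i's side from a's side.
After removal: 3 components.

3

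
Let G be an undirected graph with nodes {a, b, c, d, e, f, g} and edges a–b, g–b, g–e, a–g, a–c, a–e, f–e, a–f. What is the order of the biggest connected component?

6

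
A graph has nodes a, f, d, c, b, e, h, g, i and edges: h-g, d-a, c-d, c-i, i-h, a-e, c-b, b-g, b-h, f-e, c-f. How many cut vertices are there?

Removing c increases the component count from 1 to 2, so c is a cut vertex.
By contrast removing b leaves 1 component; it is not a cut vertex. No other vertex is a cut vertex either.

1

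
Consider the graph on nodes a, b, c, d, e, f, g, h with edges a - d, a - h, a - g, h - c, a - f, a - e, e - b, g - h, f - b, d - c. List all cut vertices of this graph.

a

Removing a increases the component count from 1 to 2, so a is a cut vertex.
By contrast removing c leaves 1 component; it is not a cut vertex. No other vertex is a cut vertex either.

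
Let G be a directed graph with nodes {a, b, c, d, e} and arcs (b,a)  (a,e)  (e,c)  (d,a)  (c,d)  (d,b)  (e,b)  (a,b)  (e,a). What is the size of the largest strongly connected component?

5

{a, b, c, d, e} are all mutually reachable — one SCC of size 5.
The largest has 5 vertices.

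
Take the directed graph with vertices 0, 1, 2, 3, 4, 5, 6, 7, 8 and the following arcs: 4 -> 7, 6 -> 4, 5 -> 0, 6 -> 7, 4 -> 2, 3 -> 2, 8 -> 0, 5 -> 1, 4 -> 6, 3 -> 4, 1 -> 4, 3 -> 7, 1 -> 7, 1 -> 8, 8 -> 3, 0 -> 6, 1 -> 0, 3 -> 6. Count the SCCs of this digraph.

8

{4, 6} are all mutually reachable — one SCC of size 2.
{3} is an SCC by itself.
{0} is an SCC by itself.
{1} is an SCC by itself.
{8} is an SCC by itself.
(and 3 more singleton SCCs)
That gives 8 strongly connected components.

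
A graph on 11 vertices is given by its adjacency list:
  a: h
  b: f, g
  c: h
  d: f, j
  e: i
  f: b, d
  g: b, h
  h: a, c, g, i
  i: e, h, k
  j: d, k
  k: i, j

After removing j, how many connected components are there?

With j gone, the remaining components are: {a, b, c, d, e, f, g, h, i, k}.
That is 1 component.

1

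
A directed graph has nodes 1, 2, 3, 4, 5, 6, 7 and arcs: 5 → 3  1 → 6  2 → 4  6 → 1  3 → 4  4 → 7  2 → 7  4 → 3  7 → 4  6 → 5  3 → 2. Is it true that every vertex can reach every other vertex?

No

There is no directed path from 5 to 1, so the graph is not strongly connected.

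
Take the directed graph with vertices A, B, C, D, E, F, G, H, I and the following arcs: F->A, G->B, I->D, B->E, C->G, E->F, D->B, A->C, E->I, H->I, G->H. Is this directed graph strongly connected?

From D we can reach every vertex (A, B, C, D, E, F, G, H, I), and every vertex can reach D (A, B, C, D, E, F, G, H, I). So the whole graph is one strongly connected component.

Yes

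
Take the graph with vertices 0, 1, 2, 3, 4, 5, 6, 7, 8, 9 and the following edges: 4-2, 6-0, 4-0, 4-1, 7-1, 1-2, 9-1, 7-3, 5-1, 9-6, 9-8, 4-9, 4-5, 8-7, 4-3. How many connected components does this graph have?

Starting from 0 we can reach 0, 1, 2, 3, 4, 5, 6, 7, 8, 9. That is one component of size 10.
Total: 1 component.

1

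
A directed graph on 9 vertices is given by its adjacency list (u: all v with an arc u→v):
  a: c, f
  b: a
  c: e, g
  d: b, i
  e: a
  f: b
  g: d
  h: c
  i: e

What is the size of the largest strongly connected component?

8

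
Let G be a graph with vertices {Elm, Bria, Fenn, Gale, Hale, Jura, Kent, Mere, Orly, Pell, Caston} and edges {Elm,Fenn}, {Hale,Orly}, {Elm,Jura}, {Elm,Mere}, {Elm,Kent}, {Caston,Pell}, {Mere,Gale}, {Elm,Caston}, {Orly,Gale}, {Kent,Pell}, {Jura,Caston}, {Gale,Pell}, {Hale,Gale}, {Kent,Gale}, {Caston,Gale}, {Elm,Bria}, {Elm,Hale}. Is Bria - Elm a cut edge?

Yes

Removing Bria - Elm leaves no path between Bria and Elm: the component count goes from 1 to 2. So it is a bridge.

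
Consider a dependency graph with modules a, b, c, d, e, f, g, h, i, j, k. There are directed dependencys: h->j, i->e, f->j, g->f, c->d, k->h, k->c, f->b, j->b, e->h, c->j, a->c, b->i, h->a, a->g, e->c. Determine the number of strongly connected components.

3

{a, b, c, e, f, g, h, i, j} are all mutually reachable — one SCC of size 9.
{d} is an SCC by itself.
{k} is an SCC by itself.
That gives 3 strongly connected components.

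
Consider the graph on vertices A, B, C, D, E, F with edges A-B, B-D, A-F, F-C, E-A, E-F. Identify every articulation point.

A, B, F

Removing A increases the component count from 1 to 2, so A is a cut vertex.
Removing B increases the component count from 1 to 2, so B is a cut vertex.
Removing F increases the component count from 1 to 2, so F is a cut vertex.
By contrast removing C leaves 1 component; it is not a cut vertex. No other vertex is a cut vertex either.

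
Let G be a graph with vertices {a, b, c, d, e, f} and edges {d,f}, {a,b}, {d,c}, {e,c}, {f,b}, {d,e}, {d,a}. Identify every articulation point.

d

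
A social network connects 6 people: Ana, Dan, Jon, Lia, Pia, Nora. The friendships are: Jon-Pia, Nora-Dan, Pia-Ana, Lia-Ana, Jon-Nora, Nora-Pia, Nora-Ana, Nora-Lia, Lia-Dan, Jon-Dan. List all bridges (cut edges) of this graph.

The edges on the cycle Jon-Nora-Lia-Dan-Jon are not bridges since each lies on that cycle.
Every edge lies on some cycle, so there are no bridges.

none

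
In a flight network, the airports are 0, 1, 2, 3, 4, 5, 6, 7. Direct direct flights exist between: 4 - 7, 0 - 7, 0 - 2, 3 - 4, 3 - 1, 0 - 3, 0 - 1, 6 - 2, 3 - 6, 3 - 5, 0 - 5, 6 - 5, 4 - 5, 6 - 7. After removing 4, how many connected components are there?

1

With 4 gone, the remaining components are: {0, 1, 2, 3, 5, 6, 7}.
That is 1 component.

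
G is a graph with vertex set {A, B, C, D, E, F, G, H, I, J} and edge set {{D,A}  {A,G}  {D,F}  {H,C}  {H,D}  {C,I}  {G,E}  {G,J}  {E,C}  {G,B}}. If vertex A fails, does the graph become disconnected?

Deleting A leaves 1 component (was 1) (its neighbors D, G remain connected to each other), so A is not a cut vertex.

No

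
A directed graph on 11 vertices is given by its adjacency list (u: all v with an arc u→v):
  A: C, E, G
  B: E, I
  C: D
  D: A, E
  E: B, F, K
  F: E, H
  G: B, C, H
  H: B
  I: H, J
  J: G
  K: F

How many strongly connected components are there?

1

{A, B, C, D, E, F, G, H, I, J, K} are all mutually reachable — one SCC of size 11.
That gives 1 strongly connected component.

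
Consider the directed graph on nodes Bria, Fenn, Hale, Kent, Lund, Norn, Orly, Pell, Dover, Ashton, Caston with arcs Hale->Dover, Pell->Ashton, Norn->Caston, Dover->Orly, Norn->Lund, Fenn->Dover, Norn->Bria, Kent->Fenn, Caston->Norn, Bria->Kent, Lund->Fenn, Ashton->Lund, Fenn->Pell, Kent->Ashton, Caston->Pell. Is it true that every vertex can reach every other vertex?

There is no directed path from Kent to Hale, so the graph is not strongly connected.

No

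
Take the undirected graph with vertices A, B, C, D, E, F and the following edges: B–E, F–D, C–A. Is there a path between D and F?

From D we can reach D, F, which includes F.

Yes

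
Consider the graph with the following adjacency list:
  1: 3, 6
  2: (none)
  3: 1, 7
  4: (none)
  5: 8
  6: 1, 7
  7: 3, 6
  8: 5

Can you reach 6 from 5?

No

The component containing 5 is {5, 8}, and 6 is not in it.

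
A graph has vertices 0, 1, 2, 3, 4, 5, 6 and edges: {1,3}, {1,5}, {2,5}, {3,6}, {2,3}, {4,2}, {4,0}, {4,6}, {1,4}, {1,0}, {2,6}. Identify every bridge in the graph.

none

The edges on the cycle 1-4-2-5-1 are not bridges since each lies on that cycle.
Every edge lies on some cycle, so there are no bridges.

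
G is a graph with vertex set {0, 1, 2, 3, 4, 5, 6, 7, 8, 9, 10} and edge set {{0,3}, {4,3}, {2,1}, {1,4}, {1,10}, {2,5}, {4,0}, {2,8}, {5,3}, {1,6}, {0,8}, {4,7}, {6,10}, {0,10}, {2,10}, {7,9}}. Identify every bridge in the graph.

The edges on the cycle 1-4-0-10-1 are not bridges since each lies on that cycle.
But removing 4-7 disconnects 4 from 7; removing 7-9 disconnects 7 from 9 — these are bridges.

4-7, 7-9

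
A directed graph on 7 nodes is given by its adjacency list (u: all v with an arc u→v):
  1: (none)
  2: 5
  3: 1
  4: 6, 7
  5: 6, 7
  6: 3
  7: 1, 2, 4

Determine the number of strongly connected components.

{2, 4, 5, 7} are all mutually reachable — one SCC of size 4.
{1} is an SCC by itself.
{6} is an SCC by itself.
{3} is an SCC by itself.
That gives 4 strongly connected components.

4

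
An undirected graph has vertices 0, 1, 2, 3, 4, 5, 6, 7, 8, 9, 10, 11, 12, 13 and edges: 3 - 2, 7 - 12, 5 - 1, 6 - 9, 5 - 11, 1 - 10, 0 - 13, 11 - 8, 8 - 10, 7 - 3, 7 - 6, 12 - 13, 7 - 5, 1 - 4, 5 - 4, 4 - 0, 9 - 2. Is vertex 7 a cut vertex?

Yes

Deleting 7 raises the number of components from 1 to 2, so 7 is a cut vertex.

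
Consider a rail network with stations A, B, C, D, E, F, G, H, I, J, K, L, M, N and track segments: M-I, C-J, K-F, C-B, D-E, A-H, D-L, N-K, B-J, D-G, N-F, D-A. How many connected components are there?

4

Starting from I we can reach I, M. That is one component of size 2.
Starting from B we can reach B, C, J. That is one component of size 3.
Starting from F we can reach F, K, N. That is one component of size 3.
Starting from A we can reach A, D, E, G, H, L. That is one component of size 6.
Total: 4 components.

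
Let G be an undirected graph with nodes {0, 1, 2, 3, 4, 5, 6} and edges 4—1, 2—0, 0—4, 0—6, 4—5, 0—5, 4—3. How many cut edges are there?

The edges on the cycle 0-4-5-0 are not bridges since each lies on that cycle.
But removing 4—3 disconnects 4 from 3; removing 4—1 disconnects 4 from 1; removing 2—0 disconnects 2 from 0; removing 6—0 disconnects 6 from 0 — these are bridges.
That makes 4 bridges.

4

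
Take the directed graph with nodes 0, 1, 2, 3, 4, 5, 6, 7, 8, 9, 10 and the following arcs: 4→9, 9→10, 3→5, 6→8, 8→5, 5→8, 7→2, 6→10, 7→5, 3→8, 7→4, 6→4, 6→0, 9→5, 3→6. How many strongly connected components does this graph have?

10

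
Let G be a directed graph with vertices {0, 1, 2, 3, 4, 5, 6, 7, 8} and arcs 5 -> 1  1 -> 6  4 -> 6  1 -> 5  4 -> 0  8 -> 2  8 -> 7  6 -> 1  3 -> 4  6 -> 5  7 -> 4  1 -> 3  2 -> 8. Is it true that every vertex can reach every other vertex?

No

There is no directed path from 1 to 2, so the graph is not strongly connected.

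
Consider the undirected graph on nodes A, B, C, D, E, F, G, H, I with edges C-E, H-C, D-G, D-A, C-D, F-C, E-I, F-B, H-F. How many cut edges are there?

6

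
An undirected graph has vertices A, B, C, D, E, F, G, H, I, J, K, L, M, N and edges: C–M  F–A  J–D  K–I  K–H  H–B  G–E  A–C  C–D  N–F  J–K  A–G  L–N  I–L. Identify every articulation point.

Removing A increases the component count from 1 to 2, so A is a cut vertex.
Removing C increases the component count from 1 to 2, so C is a cut vertex.
Removing G increases the component count from 1 to 2, so G is a cut vertex.
Likewise H, K are cut vertices.
By contrast removing M leaves 1 component; it is not a cut vertex. No other vertex is a cut vertex either.

A, C, G, H, K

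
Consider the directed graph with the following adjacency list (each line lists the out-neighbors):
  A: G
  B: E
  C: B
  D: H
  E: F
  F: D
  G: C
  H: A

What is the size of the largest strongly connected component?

{A, B, C, D, E, F, G, H} are all mutually reachable — one SCC of size 8.
The largest has 8 vertices.

8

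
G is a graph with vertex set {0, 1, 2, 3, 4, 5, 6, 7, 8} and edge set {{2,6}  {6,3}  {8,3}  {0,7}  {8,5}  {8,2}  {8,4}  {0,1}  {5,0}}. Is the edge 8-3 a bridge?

No

After removing 8-3, the path 8-2-6-3 still connects them, so the edge is not a bridge.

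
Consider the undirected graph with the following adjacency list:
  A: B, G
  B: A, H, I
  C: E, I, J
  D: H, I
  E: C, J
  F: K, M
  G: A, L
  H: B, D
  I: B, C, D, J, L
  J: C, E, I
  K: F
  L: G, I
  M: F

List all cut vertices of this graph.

F, I

Removing F increases the component count from 2 to 3, so F is a cut vertex.
Removing I increases the component count from 2 to 3, so I is a cut vertex.
By contrast removing A leaves 2 components; it is not a cut vertex. No other vertex is a cut vertex either.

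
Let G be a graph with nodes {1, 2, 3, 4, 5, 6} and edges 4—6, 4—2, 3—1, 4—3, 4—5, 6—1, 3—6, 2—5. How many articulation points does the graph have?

Removing 4 increases the component count from 1 to 2, so 4 is a cut vertex.
By contrast removing 1 leaves 1 component; it is not a cut vertex. No other vertex is a cut vertex either.

1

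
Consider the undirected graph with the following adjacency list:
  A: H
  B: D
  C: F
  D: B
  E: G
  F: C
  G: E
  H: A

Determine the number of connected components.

4

Starting from B we can reach B, D. That is one component of size 2.
Starting from C we can reach C, F. That is one component of size 2.
Starting from A we can reach A, H. That is one component of size 2.
Starting from E we can reach E, G. That is one component of size 2.
Total: 4 components.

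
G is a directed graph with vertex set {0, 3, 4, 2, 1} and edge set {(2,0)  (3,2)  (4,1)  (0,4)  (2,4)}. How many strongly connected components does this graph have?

5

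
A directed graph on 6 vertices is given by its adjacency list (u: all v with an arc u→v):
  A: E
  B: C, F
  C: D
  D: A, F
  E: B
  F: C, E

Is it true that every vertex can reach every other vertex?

Yes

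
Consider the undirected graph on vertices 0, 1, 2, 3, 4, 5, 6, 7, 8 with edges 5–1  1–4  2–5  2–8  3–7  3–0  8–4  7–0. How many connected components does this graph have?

3

6 is isolated — a component by itself.
Starting from 0 we can reach 0, 3, 7. That is one component of size 3.
Starting from 1 we can reach 1, 2, 4, 5, 8. That is one component of size 5.
Total: 3 components.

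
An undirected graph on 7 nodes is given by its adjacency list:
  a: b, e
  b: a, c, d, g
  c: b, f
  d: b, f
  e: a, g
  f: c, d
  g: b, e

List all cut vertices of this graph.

Removing b increases the component count from 1 to 2, so b is a cut vertex.
By contrast removing e leaves 1 component; it is not a cut vertex. No other vertex is a cut vertex either.

b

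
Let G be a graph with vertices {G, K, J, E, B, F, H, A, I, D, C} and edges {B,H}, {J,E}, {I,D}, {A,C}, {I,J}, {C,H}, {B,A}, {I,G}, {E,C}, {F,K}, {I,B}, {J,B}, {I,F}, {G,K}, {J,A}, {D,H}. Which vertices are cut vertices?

Removing I increases the component count from 1 to 2, so I is a cut vertex.
By contrast removing G leaves 1 component; it is not a cut vertex. No other vertex is a cut vertex either.

I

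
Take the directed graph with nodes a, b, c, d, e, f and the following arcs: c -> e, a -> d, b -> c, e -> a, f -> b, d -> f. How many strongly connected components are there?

1

{a, b, c, d, e, f} are all mutually reachable — one SCC of size 6.
That gives 1 strongly connected component.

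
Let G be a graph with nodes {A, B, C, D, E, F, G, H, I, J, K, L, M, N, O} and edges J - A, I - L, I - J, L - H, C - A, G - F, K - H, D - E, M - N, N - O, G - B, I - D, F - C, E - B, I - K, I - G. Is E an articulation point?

Deleting E leaves 2 components (was 2), so E is not a cut vertex.

No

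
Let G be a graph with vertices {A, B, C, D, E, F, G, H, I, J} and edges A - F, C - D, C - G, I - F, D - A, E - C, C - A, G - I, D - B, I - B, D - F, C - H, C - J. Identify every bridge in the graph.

C-E, C-H, C-J

The edges on the cycle C-G-I-F-A-C are not bridges since each lies on that cycle.
But removing C - E disconnects C from E; removing H - C disconnects H from C; removing J - C disconnects J from C — these are bridges.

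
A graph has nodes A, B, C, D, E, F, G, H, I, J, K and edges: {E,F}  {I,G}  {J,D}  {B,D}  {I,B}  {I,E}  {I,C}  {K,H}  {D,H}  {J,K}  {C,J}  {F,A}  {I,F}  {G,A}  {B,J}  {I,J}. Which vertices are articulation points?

Removing I increases the component count from 1 to 2, so I is a cut vertex.
By contrast removing J leaves 1 component; it is not a cut vertex. No other vertex is a cut vertex either.

I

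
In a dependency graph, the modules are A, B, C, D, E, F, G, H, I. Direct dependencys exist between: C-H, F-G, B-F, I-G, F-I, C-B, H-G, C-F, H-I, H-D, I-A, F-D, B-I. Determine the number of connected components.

E is isolated — a component by itself.
Starting from A we can reach A, B, C, D, F, G, H, I. That is one component of size 8.
Total: 2 components.

2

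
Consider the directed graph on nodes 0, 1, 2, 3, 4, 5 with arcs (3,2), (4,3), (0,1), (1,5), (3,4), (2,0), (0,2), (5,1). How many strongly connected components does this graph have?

{3, 4} are all mutually reachable — one SCC of size 2.
{1, 5} are all mutually reachable — one SCC of size 2.
{0, 2} are all mutually reachable — one SCC of size 2.
That gives 3 strongly connected components.

3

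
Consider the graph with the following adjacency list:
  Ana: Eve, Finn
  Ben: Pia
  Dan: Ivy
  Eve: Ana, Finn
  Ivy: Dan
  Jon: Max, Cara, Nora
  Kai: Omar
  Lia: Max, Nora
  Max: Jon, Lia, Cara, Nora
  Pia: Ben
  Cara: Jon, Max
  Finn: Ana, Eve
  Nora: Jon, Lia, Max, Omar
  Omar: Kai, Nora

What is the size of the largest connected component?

7

Starting from Dan we can reach Dan, Ivy. That is one component of size 2.
Starting from Ben we can reach Ben, Pia. That is one component of size 2.
Starting from Ana we can reach Ana, Eve, Finn. That is one component of size 3.
Starting from Jon we can reach Jon, Kai, Lia, Max, Cara, Nora, Omar. That is one component of size 7.
The largest has 7 vertices.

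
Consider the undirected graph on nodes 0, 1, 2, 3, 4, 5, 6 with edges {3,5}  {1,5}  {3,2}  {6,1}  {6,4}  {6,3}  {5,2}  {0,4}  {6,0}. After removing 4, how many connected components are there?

With 4 gone, the remaining components are: {0, 1, 2, 3, 5, 6}.
That is 1 component.

1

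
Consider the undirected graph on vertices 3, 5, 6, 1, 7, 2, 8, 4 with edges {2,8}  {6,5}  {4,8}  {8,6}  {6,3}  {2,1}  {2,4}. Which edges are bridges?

1-2, 3-6, 5-6, 6-8

The edges on the cycle 2-4-8-2 are not bridges since each lies on that cycle.
But removing 6 - 5 disconnects 6 from 5; removing 6 - 3 disconnects 6 from 3; removing 8 - 6 disconnects 8 from 6; removing 2 - 1 disconnects 2 from 1 — these are bridges.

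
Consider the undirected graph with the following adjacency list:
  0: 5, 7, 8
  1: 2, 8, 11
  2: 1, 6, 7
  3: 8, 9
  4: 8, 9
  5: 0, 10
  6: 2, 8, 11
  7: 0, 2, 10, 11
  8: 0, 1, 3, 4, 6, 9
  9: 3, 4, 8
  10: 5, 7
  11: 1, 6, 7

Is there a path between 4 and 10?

From 4 we can reach 0, 1, 2, 3, 4, 5, 6, 7, 8, 9, 10, 11, which includes 10.

Yes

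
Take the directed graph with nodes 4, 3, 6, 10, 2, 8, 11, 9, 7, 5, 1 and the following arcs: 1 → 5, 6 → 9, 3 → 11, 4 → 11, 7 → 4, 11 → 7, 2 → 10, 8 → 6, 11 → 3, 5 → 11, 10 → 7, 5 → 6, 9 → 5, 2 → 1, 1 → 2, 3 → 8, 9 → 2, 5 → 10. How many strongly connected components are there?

{1, 2, 3, 4, 5, 6, 7, 8, 9, 10, 11} are all mutually reachable — one SCC of size 11.
That gives 1 strongly connected component.

1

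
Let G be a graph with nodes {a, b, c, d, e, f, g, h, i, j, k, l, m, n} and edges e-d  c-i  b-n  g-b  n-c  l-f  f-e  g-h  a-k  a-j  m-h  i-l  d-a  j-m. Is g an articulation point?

Deleting g leaves 1 component (was 1) (its neighbors b, h remain connected to each other), so g is not a cut vertex.

No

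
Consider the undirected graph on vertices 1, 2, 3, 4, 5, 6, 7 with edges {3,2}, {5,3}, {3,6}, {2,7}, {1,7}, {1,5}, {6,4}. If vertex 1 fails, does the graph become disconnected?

Deleting 1 leaves 1 component (was 1) (its neighbors 5, 7 remain connected to each other), so 1 is not a cut vertex.

No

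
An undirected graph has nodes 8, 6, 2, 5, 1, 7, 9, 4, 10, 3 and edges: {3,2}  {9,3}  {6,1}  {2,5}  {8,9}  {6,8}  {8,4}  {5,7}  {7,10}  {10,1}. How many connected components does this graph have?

1

Starting from 1 we can reach 1, 2, 3, 4, 5, 6, 7, 8, 9, 10. That is one component of size 10.
Total: 1 component.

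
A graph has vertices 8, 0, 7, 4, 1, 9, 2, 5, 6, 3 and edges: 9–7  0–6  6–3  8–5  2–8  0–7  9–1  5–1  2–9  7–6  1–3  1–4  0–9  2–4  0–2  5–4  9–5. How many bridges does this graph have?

0

The edges on the cycle 0-2-8-5-1-3-6-0 are not bridges since each lies on that cycle.
Every edge lies on some cycle, so there are no bridges.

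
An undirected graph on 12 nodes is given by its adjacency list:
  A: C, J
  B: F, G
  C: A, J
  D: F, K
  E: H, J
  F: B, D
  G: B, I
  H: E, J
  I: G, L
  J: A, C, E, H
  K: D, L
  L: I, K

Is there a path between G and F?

Yes

From G we can reach B, D, F, G, I, K, L, which includes F.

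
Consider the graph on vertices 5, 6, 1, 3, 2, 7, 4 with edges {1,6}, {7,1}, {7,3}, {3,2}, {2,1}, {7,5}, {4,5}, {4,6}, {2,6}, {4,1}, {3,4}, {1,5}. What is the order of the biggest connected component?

Starting from 1 we can reach 1, 2, 3, 4, 5, 6, 7. That is one component of size 7.
The largest has 7 vertices.

7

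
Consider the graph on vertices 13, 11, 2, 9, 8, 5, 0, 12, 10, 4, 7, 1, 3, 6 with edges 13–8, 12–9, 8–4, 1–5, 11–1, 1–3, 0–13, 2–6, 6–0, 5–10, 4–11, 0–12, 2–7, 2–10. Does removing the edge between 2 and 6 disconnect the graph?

No

After removing 2–6, the path 2-10-5-1-11-4-8-13-0-6 still connects them, so the edge is not a bridge.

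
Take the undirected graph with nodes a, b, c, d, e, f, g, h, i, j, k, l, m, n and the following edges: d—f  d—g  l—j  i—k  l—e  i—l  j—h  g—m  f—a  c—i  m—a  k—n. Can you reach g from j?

No

The component containing j is {c, e, h, i, j, k, l, n}, and g is not in it.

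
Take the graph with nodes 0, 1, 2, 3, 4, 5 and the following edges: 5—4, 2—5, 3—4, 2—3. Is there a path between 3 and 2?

From 3 we can reach 2, 3, 4, 5, which includes 2.

Yes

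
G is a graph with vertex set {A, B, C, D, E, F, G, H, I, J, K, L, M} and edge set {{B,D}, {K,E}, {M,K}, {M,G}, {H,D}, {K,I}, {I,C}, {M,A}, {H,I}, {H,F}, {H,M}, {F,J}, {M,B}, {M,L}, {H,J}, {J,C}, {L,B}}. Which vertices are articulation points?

K, M

Removing K increases the component count from 1 to 2, so K is a cut vertex.
Removing M increases the component count from 1 to 3, so M is a cut vertex.
By contrast removing J leaves 1 component; it is not a cut vertex. No other vertex is a cut vertex either.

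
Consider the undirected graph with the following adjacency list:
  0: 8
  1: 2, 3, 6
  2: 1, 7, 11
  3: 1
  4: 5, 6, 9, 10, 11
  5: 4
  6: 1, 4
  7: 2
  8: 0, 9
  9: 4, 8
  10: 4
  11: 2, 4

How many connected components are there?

Starting from 0 we can reach 0, 1, 2, 3, 4, 5, 6, 7, 8, 9, 10, 11. That is one component of size 12.
Total: 1 component.

1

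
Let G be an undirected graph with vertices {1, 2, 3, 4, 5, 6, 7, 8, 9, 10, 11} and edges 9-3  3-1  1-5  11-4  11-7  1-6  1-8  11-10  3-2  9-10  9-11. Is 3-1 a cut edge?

Removing 3-1 leaves no path between 3 and 1: the component count goes from 1 to 2. So it is a bridge.

Yes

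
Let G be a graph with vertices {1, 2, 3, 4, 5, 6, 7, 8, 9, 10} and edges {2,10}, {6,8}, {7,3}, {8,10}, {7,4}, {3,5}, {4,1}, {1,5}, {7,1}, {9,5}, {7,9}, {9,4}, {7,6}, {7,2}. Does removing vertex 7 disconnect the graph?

Deleting 7 raises the number of components from 1 to 2, so 7 is a cut vertex.

Yes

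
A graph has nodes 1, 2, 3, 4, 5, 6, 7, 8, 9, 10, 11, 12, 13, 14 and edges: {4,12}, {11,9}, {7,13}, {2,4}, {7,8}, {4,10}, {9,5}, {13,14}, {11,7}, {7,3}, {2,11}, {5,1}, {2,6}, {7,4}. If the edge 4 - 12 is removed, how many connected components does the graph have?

2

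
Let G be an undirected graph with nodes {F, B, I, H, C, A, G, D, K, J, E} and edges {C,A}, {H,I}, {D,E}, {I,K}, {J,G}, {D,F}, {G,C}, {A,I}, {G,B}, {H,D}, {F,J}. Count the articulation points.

Removing D increases the component count from 1 to 2, so D is a cut vertex.
Removing G increases the component count from 1 to 2, so G is a cut vertex.
Removing I increases the component count from 1 to 2, so I is a cut vertex.
By contrast removing H leaves 1 component; it is not a cut vertex. No other vertex is a cut vertex either.

3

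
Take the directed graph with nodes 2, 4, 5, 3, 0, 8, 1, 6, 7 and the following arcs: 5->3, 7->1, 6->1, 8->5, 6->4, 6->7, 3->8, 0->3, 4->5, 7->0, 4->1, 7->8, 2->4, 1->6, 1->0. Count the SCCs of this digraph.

4

{1, 4, 6, 7} are all mutually reachable — one SCC of size 4.
{3, 5, 8} are all mutually reachable — one SCC of size 3.
{2} is an SCC by itself.
{0} is an SCC by itself.
That gives 4 strongly connected components.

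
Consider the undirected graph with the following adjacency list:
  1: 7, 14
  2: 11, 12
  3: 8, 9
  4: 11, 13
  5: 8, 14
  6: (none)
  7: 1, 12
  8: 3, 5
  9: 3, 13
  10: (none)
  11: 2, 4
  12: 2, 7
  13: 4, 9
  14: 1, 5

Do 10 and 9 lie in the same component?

The component containing 10 is {10}, and 9 is not in it.

No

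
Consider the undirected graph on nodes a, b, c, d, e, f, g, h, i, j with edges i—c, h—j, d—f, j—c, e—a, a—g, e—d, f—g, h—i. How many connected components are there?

b is isolated — a component by itself.
Starting from c we can reach c, h, i, j. That is one component of size 4.
Starting from a we can reach a, d, e, f, g. That is one component of size 5.
Total: 3 components.

3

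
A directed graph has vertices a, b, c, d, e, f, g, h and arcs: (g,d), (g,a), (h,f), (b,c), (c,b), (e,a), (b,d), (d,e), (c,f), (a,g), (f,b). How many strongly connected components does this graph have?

{a, d, e, g} are all mutually reachable — one SCC of size 4.
{b, c, f} are all mutually reachable — one SCC of size 3.
{h} is an SCC by itself.
That gives 3 strongly connected components.

3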